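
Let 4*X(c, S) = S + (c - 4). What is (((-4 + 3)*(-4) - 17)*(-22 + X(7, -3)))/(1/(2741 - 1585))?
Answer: 330616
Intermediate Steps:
X(c, S) = -1 + S/4 + c/4 (X(c, S) = (S + (c - 4))/4 = (S + (-4 + c))/4 = (-4 + S + c)/4 = -1 + S/4 + c/4)
(((-4 + 3)*(-4) - 17)*(-22 + X(7, -3)))/(1/(2741 - 1585)) = (((-4 + 3)*(-4) - 17)*(-22 + (-1 + (¼)*(-3) + (¼)*7)))/(1/(2741 - 1585)) = ((-1*(-4) - 17)*(-22 + (-1 - ¾ + 7/4)))/(1/1156) = ((4 - 17)*(-22 + 0))/(1/1156) = 1156*(-13*(-22)) = 1156*286 = 330616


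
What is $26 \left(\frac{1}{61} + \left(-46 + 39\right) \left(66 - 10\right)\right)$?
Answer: $- \frac{621686}{61} \approx -10192.0$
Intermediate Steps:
$26 \left(\frac{1}{61} + \left(-46 + 39\right) \left(66 - 10\right)\right) = 26 \left(\frac{1}{61} - 392\right) = 26 \left(- \frac{23911}{61}\right) = - \frac{621686}{61}$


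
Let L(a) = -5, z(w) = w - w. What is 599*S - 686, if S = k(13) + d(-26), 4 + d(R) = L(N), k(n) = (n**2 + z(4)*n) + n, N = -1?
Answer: 102941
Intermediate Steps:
z(w) = 0
k(n) = n + n**2 (k(n) = (n**2 + 0*n) + n = (n**2 + 0) + n = n**2 + n = n + n**2)
d(R) = -9 (d(R) = -4 - 5 = -9)
S = 173 (S = 13*(1 + 13) - 9 = 13*14 - 9 = 182 - 9 = 173)
599*S - 686 = 599*173 - 686 = 103627 - 686 = 102941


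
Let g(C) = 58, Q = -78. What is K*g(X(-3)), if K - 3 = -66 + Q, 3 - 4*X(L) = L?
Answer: -8178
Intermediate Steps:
X(L) = ¾ - L/4
K = -141 (K = 3 + (-66 - 78) = 3 - 144 = -141)
K*g(X(-3)) = -141*58 = -8178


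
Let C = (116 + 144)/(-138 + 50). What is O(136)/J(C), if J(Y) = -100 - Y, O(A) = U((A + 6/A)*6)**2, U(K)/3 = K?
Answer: -76252671891/1234030 ≈ -61792.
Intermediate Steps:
C = -65/22 (C = 260/(-88) = 260*(-1/88) = -65/22 ≈ -2.9545)
U(K) = 3*K
O(A) = (18*A + 108/A)**2 (O(A) = (3*((A + 6/A)*6))**2 = (3*(6*A + 36/A))**2 = (18*A + 108/A)**2)
O(136)/J(C) = (324*(6 + 136**2)**2/136**2)/(-100 - 1*(-65/22)) = (324*(1/18496)*(6 + 18496)**2)/(-100 + 65/22) = (324*(1/18496)*18502**2)/(-2135/22) = (324*(1/18496)*342324004)*(-22/2135) = (6932061081/1156)*(-22/2135) = -76252671891/1234030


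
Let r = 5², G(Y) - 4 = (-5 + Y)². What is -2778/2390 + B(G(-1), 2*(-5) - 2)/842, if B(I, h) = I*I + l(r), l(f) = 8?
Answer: 376011/503095 ≈ 0.74740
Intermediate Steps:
G(Y) = 4 + (-5 + Y)²
r = 25
B(I, h) = 8 + I² (B(I, h) = I*I + 8 = I² + 8 = 8 + I²)
-2778/2390 + B(G(-1), 2*(-5) - 2)/842 = -2778/2390 + (8 + (4 + (-5 - 1)²)²)/842 = -2778*1/2390 + (8 + (4 + (-6)²)²)*(1/842) = -1389/1195 + (8 + (4 + 36)²)*(1/842) = -1389/1195 + (8 + 40²)*(1/842) = -1389/1195 + (8 + 1600)*(1/842) = -1389/1195 + 1608*(1/842) = -1389/1195 + 804/421 = 376011/503095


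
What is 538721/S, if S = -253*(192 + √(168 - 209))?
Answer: -103434432/9336965 + 538721*I*√41/9336965 ≈ -11.078 + 0.36945*I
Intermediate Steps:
S = -48576 - 253*I*√41 (S = -253*(192 + √(-41)) = -253*(192 + I*√41) = -48576 - 253*I*√41 ≈ -48576.0 - 1620.0*I)
538721/S = 538721/(-48576 - 253*I*√41)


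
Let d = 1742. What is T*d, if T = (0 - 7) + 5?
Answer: -3484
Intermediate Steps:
T = -2 (T = -7 + 5 = -2)
T*d = -2*1742 = -3484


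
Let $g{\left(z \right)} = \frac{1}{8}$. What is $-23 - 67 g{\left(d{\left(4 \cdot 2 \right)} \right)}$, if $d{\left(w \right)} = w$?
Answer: $- \frac{251}{8} \approx -31.375$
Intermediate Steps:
$g{\left(z \right)} = \frac{1}{8}$
$-23 - 67 g{\left(d{\left(4 \cdot 2 \right)} \right)} = -23 - \frac{67}{8} = - \frac{251}{8}$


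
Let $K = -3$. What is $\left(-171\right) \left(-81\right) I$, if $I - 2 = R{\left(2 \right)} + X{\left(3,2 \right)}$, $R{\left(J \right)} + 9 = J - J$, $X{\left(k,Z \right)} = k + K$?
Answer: $-96957$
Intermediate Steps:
$X{\left(k,Z \right)} = -3 + k$ ($X{\left(k,Z \right)} = k - 3 = -3 + k$)
$R{\left(J \right)} = -9$ ($R{\left(J \right)} = -9 + \left(J - J\right) = -9 + 0 = -9$)
$I = -7$ ($I = 2 + \left(-9 + \left(-3 + 3\right)\right) = 2 + \left(-9 + 0\right) = 2 - 9 = -7$)
$\left(-171\right) \left(-81\right) I = \left(-171\right) \left(-81\right) \left(-7\right) = 13851 \left(-7\right) = -96957$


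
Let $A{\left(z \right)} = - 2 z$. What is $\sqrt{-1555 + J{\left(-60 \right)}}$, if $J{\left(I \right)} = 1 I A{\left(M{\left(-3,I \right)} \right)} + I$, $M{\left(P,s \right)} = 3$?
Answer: $i \sqrt{1255} \approx 35.426 i$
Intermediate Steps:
$J{\left(I \right)} = - 5 I$ ($J{\left(I \right)} = 1 I \left(\left(-2\right) 3\right) + I = I \left(-6\right) + I = - 6 I + I = - 5 I$)
$\sqrt{-1555 + J{\left(-60 \right)}} = \sqrt{-1555 - -300} = \sqrt{-1555 + 300} = \sqrt{-1255} = i \sqrt{1255}$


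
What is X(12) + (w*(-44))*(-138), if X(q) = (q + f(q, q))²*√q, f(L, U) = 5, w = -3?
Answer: -18216 + 578*√3 ≈ -17215.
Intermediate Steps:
X(q) = √q*(5 + q)² (X(q) = (q + 5)²*√q = (5 + q)²*√q = √q*(5 + q)²)
X(12) + (w*(-44))*(-138) = √12*(5 + 12)² - 3*(-44)*(-138) = (2*√3)*17² + 132*(-138) = (2*√3)*289 - 18216 = 578*√3 - 18216 = -18216 + 578*√3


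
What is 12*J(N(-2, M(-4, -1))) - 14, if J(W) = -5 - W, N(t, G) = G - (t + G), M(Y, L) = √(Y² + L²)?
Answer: -98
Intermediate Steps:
M(Y, L) = √(L² + Y²)
N(t, G) = -t (N(t, G) = G - (G + t) = G + (-G - t) = -t)
12*J(N(-2, M(-4, -1))) - 14 = 12*(-5 - (-1)*(-2)) - 14 = 12*(-5 - 1*2) - 14 = 12*(-5 - 2) - 14 = 12*(-7) - 14 = -84 - 14 = -98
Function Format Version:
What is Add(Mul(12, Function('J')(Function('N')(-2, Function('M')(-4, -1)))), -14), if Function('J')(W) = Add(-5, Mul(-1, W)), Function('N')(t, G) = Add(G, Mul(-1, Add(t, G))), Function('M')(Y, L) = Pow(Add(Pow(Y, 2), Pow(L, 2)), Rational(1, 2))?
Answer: -98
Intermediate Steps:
Function('M')(Y, L) = Pow(Add(Pow(L, 2), Pow(Y, 2)), Rational(1, 2))
Function('N')(t, G) = Mul(-1, t) (Function('N')(t, G) = Add(G, Mul(-1, Add(G, t))) = Add(G, Add(Mul(-1, G), Mul(-1, t))) = Mul(-1, t))
Add(Mul(12, Function('J')(Function('N')(-2, Function('M')(-4, -1)))), -14) = Add(Mul(12, Add(-5, Mul(-1, Mul(-1, -2)))), -14) = Add(Mul(12, Add(-5, Mul(-1, 2))), -14) = Add(Mul(12, Add(-5, -2)), -14) = Add(Mul(12, -7), -14) = Add(-84, -14) = -98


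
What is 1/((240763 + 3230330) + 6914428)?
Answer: 1/10385521 ≈ 9.6288e-8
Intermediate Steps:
1/((240763 + 3230330) + 6914428) = 1/(3471093 + 6914428) = 1/10385521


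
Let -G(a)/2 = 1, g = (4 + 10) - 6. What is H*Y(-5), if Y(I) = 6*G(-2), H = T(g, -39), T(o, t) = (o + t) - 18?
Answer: 588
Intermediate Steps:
g = 8 (g = 14 - 6 = 8)
T(o, t) = -18 + o + t
G(a) = -2 (G(a) = -2*1 = -2)
H = -49 (H = -18 + 8 - 39 = -49)
Y(I) = -12 (Y(I) = 6*(-2) = -12)
H*Y(-5) = -49*(-12) = 588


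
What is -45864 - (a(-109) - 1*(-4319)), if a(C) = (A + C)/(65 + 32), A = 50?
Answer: -4867692/97 ≈ -50182.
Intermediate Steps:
a(C) = 50/97 + C/97 (a(C) = (50 + C)/(65 + 32) = (50 + C)/97 = (50 + C)*(1/97) = 50/97 + C/97)
-45864 - (a(-109) - 1*(-4319)) = -45864 - ((50/97 + (1/97)*(-109)) - 1*(-4319)) = -45864 - ((50/97 - 109/97) + 4319) = -45864 - (-59/97 + 4319) = -45864 - 1*418884/97 = -45864 - 418884/97 = -4867692/97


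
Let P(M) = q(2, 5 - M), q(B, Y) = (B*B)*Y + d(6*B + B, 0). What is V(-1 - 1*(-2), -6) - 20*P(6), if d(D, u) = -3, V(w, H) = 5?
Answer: 145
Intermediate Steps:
q(B, Y) = -3 + Y*B**2 (q(B, Y) = (B*B)*Y - 3 = B**2*Y - 3 = Y*B**2 - 3 = -3 + Y*B**2)
P(M) = 17 - 4*M (P(M) = -3 + (5 - M)*2**2 = -3 + (5 - M)*4 = -3 + (20 - 4*M) = 17 - 4*M)
V(-1 - 1*(-2), -6) - 20*P(6) = 5 - 20*(17 - 4*6) = 5 - 20*(17 - 24) = 5 - 20*(-7) = 5 + 140 = 145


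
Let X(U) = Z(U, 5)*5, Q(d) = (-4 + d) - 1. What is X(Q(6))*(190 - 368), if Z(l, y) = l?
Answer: -890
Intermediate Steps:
Q(d) = -5 + d
X(U) = 5*U (X(U) = U*5 = 5*U)
X(Q(6))*(190 - 368) = (5*(-5 + 6))*(190 - 368) = (5*1)*(-178) = 5*(-178) = -890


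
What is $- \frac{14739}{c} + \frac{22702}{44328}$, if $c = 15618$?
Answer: $- \frac{24899213}{57692892} \approx -0.43158$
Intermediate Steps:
$- \frac{14739}{c} + \frac{22702}{44328} = - \frac{14739}{15618} + \frac{22702}{44328} = \left(-14739\right) \frac{1}{15618} + 22702 \cdot \frac{1}{44328} = - \frac{4913}{5206} + \frac{11351}{22164} = - \frac{24899213}{57692892}$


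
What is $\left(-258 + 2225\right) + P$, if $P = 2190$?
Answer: $4157$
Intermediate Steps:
$\left(-258 + 2225\right) + P = \left(-258 + 2225\right) + 2190 = 1967 + 2190 = 4157$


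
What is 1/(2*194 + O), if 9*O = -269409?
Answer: -3/88639 ≈ -3.3845e-5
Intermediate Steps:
O = -89803/3 (O = (⅑)*(-269409) = -89803/3 ≈ -29934.)
1/(2*194 + O) = 1/(2*194 - 89803/3) = 1/(388 - 89803/3) = 1/(-88639/3) = -3/88639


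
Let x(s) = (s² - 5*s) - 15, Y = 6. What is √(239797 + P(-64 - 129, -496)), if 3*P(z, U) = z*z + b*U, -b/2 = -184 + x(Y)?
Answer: 8*√26493/3 ≈ 434.04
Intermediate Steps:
x(s) = -15 + s² - 5*s
b = 386 (b = -2*(-184 + (-15 + 6² - 5*6)) = -2*(-184 + (-15 + 36 - 30)) = -2*(-184 - 9) = -2*(-193) = 386)
P(z, U) = z²/3 + 386*U/3 (P(z, U) = (z*z + 386*U)/3 = (z² + 386*U)/3 = z²/3 + 386*U/3)
√(239797 + P(-64 - 129, -496)) = √(239797 + ((-64 - 129)²/3 + (386/3)*(-496))) = √(239797 + ((⅓)*(-193)² - 191456/3)) = √(239797 + ((⅓)*37249 - 191456/3)) = √(239797 + (37249/3 - 191456/3)) = √(239797 - 154207/3) = √(565184/3) = 8*√26493/3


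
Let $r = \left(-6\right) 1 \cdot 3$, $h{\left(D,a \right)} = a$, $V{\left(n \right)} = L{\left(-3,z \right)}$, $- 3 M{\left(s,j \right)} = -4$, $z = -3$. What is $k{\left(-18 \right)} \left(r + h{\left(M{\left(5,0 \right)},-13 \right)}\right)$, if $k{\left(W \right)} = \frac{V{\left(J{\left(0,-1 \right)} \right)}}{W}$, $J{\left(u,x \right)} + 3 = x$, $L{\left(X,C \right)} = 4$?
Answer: $\frac{62}{9} \approx 6.8889$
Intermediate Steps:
$M{\left(s,j \right)} = \frac{4}{3}$ ($M{\left(s,j \right)} = \left(- \frac{1}{3}\right) \left(-4\right) = \frac{4}{3}$)
$J{\left(u,x \right)} = -3 + x$
$V{\left(n \right)} = 4$
$r = -18$ ($r = \left(-6\right) 3 = -18$)
$k{\left(W \right)} = \frac{4}{W}$
$k{\left(-18 \right)} \left(r + h{\left(M{\left(5,0 \right)},-13 \right)}\right) = \frac{4}{-18} \left(-18 - 13\right) = 4 \left(- \frac{1}{18}\right) \left(-31\right) = \left(- \frac{2}{9}\right) \left(-31\right) = \frac{62}{9}$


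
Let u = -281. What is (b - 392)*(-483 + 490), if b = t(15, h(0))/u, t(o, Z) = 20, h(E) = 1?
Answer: -771204/281 ≈ -2744.5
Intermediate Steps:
b = -20/281 (b = 20/(-281) = 20*(-1/281) = -20/281 ≈ -0.071174)
(b - 392)*(-483 + 490) = (-20/281 - 392)*(-483 + 490) = -110172/281*7 = -771204/281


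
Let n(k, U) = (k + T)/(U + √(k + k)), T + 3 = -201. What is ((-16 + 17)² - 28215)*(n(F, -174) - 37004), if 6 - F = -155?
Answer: 15636344581738/14977 - 606601*√322/14977 ≈ 1.0440e+9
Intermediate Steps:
F = 161 (F = 6 - 1*(-155) = 6 + 155 = 161)
T = -204 (T = -3 - 201 = -204)
n(k, U) = (-204 + k)/(U + √2*√k) (n(k, U) = (k - 204)/(U + √(k + k)) = (-204 + k)/(U + √(2*k)) = (-204 + k)/(U + √2*√k))
((-16 + 17)² - 28215)*(n(F, -174) - 37004) = ((-16 + 17)² - 28215)*((-204 + 161)/(-174 + √2*√161) - 37004) = (1² - 28215)*(-43/(-174 + √322) - 37004) = (1 - 28215)*(-43/(-174 + √322) - 37004) = -28214*(-37004 - 43/(-174 + √322)) = 1044030856 + 1213202/(-174 + √322)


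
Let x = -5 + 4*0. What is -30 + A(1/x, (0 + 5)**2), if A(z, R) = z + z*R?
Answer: -176/5 ≈ -35.200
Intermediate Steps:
x = -5 (x = -5 + 0 = -5)
A(z, R) = z + R*z
-30 + A(1/x, (0 + 5)**2) = -30 + (1 + (0 + 5)**2)/(-5) = -30 - (1 + 5**2)/5 = -30 - (1 + 25)/5 = -30 - 1/5*26 = -30 - 26/5 = -176/5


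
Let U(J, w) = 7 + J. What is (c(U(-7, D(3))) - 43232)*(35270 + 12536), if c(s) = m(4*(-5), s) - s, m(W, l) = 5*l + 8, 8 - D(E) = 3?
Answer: -2066366544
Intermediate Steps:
D(E) = 5 (D(E) = 8 - 1*3 = 8 - 3 = 5)
m(W, l) = 8 + 5*l
c(s) = 8 + 4*s (c(s) = (8 + 5*s) - s = 8 + 4*s)
(c(U(-7, D(3))) - 43232)*(35270 + 12536) = ((8 + 4*(7 - 7)) - 43232)*(35270 + 12536) = ((8 + 4*0) - 43232)*47806 = ((8 + 0) - 43232)*47806 = (8 - 43232)*47806 = -43224*47806 = -2066366544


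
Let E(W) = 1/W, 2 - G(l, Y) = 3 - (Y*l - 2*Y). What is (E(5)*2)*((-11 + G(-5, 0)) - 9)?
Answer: -42/5 ≈ -8.4000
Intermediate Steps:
G(l, Y) = -1 - 2*Y + Y*l (G(l, Y) = 2 - (3 - (Y*l - 2*Y)) = 2 - (3 - (-2*Y + Y*l)) = 2 - (3 + (2*Y - Y*l)) = 2 - (3 + 2*Y - Y*l) = 2 + (-3 - 2*Y + Y*l) = -1 - 2*Y + Y*l)
(E(5)*2)*((-11 + G(-5, 0)) - 9) = (2/5)*((-11 + (-1 - 2*0 + 0*(-5))) - 9) = ((⅕)*2)*((-11 + (-1 + 0 + 0)) - 9) = 2*((-11 - 1) - 9)/5 = 2*(-12 - 9)/5 = (⅖)*(-21) = -42/5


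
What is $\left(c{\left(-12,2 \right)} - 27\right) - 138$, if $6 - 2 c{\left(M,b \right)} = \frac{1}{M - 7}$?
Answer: $- \frac{6155}{38} \approx -161.97$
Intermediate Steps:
$c{\left(M,b \right)} = 3 - \frac{1}{2 \left(-7 + M\right)}$ ($c{\left(M,b \right)} = 3 - \frac{1}{2 \left(M - 7\right)} = 3 - \frac{1}{2 \left(-7 + M\right)}$)
$\left(c{\left(-12,2 \right)} - 27\right) - 138 = \left(\frac{-43 + 6 \left(-12\right)}{2 \left(-7 - 12\right)} - 27\right) - 138 = \left(\frac{-43 - 72}{2 \left(-19\right)} - 27\right) - 138 = \left(\frac{1}{2} \left(- \frac{1}{19}\right) \left(-115\right) - 27\right) - 138 = \left(\frac{115}{38} - 27\right) - 138 = - \frac{911}{38} - 138 = - \frac{6155}{38}$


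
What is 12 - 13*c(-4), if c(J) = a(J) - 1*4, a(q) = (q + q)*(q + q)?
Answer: -768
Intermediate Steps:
a(q) = 4*q² (a(q) = (2*q)*(2*q) = 4*q²)
c(J) = -4 + 4*J² (c(J) = 4*J² - 1*4 = 4*J² - 4 = -4 + 4*J²)
12 - 13*c(-4) = 12 - 13*(-4 + 4*(-4)²) = 12 - 13*(-4 + 4*16) = 12 - 13*(-4 + 64) = 12 - 13*60 = 12 - 780 = -768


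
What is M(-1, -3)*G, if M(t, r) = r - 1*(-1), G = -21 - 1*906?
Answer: 1854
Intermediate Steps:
G = -927 (G = -21 - 906 = -927)
M(t, r) = 1 + r (M(t, r) = r + 1 = 1 + r)
M(-1, -3)*G = (1 - 3)*(-927) = -2*(-927) = 1854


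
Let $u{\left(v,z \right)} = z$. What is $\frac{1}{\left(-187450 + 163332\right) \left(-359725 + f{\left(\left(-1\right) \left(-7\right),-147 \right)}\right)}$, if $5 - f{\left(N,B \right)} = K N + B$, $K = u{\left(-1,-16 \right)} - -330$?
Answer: $\frac{1}{8725192978} \approx 1.1461 \cdot 10^{-10}$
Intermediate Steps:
$K = 314$ ($K = -16 - -330 = -16 + 330 = 314$)
$f{\left(N,B \right)} = 5 - B - 314 N$ ($f{\left(N,B \right)} = 5 - \left(314 N + B\right) = 5 - \left(B + 314 N\right) = 5 - B - 314 N$)
$\frac{1}{\left(-187450 + 163332\right) \left(-359725 + f{\left(\left(-1\right) \left(-7\right),-147 \right)}\right)} = \frac{1}{\left(-187450 + 163332\right) \left(-359725 - \left(-152 + 314 \left(-1\right) \left(-7\right)\right)\right)} = \frac{1}{\left(-24118\right) \left(-359725 + \left(5 + 147 - 2198\right)\right)} = \frac{1}{\left(-24118\right) \left(-359725 - 2046\right)} = \frac{1}{\left(-24118\right) \left(-361771\right)} = \frac{1}{8725192978}$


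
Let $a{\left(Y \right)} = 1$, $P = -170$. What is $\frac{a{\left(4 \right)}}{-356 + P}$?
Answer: $- \frac{1}{526} \approx -0.0019011$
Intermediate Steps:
$\frac{a{\left(4 \right)}}{-356 + P} = 1 \frac{1}{-356 - 170} = 1 \frac{1}{-526} = 1 \left(- \frac{1}{526}\right) = - \frac{1}{526}$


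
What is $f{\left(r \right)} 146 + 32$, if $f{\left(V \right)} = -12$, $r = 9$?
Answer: $-1720$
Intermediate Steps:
$f{\left(r \right)} 146 + 32 = \left(-12\right) 146 + 32 = -1752 + 32 = -1720$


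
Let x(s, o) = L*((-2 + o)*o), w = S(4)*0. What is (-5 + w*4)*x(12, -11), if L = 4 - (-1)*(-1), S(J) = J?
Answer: -2145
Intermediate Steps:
w = 0 (w = 4*0 = 0)
L = 3 (L = 4 - 1*1 = 4 - 1 = 3)
x(s, o) = 3*o*(-2 + o) (x(s, o) = 3*((-2 + o)*o) = 3*(o*(-2 + o)) = 3*o*(-2 + o))
(-5 + w*4)*x(12, -11) = (-5 + 0*4)*(3*(-11)*(-2 - 11)) = (-5 + 0)*(3*(-11)*(-13)) = -5*429 = -2145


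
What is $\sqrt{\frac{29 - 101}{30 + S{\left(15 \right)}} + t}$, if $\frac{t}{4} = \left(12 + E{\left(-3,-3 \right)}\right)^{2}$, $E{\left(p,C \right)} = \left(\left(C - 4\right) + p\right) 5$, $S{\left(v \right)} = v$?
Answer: $\frac{6 \sqrt{4010}}{5} \approx 75.99$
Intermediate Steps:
$E{\left(p,C \right)} = -20 + 5 C + 5 p$ ($E{\left(p,C \right)} = \left(\left(-4 + C\right) + p\right) 5 = \left(-4 + C + p\right) 5 = -20 + 5 C + 5 p$)
$t = 5776$ ($t = 4 \left(12 + \left(-20 + 5 \left(-3\right) + 5 \left(-3\right)\right)\right)^{2} = 4 \left(12 - 50\right)^{2} = 4 \left(-38\right)^{2} = 4 \cdot 1444 = 5776$)
$\sqrt{\frac{29 - 101}{30 + S{\left(15 \right)}} + t} = \sqrt{\frac{29 - 101}{30 + 15} + 5776} = \sqrt{- \frac{72}{45} + 5776} = \sqrt{\left(-72\right) \frac{1}{45} + 5776} = \sqrt{- \frac{8}{5} + 5776} = \sqrt{\frac{28872}{5}} = \frac{6 \sqrt{4010}}{5}$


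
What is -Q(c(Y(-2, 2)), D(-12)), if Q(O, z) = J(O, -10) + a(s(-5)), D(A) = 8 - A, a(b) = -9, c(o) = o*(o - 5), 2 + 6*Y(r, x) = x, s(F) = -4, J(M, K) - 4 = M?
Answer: 5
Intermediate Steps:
J(M, K) = 4 + M
Y(r, x) = -1/3 + x/6
c(o) = o*(-5 + o)
Q(O, z) = -5 + O (Q(O, z) = (4 + O) - 9 = -5 + O)
-Q(c(Y(-2, 2)), D(-12)) = -(-5 + (-1/3 + (1/6)*2)*(-5 + (-1/3 + (1/6)*2))) = -(-5 + (-1/3 + 1/3)*(-5 + (-1/3 + 1/3))) = -(-5 + 0*(-5 + 0)) = -(-5 + 0*(-5)) = -(-5 + 0) = -1*(-5) = 5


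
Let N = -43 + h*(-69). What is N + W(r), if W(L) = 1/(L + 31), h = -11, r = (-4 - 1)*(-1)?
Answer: 25777/36 ≈ 716.03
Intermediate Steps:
r = 5 (r = -5*(-1) = 5)
N = 716 (N = -43 - 11*(-69) = -43 + 759 = 716)
W(L) = 1/(31 + L)
N + W(r) = 716 + 1/(31 + 5) = 716 + 1/36 = 25777/36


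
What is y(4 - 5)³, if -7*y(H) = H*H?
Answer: -1/343 ≈ -0.0029155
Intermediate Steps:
y(H) = -H²/7 (y(H) = -H*H/7 = -H²/7)
y(4 - 5)³ = (-(4 - 5)²/7)³ = (-⅐*(-1)²)³ = (-⅐*1)³ = (-⅐)³ = -1/343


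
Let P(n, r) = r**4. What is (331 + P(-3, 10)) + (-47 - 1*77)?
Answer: 10207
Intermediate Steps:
(331 + P(-3, 10)) + (-47 - 1*77) = (331 + 10**4) + (-47 - 1*77) = (331 + 10000) + (-47 - 77) = 10331 - 124 = 10207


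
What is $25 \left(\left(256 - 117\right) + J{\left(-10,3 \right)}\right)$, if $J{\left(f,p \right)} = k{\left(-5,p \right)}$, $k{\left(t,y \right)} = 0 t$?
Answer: $3475$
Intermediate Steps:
$k{\left(t,y \right)} = 0$
$J{\left(f,p \right)} = 0$
$25 \left(\left(256 - 117\right) + J{\left(-10,3 \right)}\right) = 25 \left(\left(256 - 117\right) + 0\right) = 25 \left(139 + 0\right) = 25 \cdot 139 = 3475$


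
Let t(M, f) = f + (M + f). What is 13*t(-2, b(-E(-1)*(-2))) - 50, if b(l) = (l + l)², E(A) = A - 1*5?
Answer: 14900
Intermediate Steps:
E(A) = -5 + A (E(A) = A - 5 = -5 + A)
b(l) = 4*l² (b(l) = (2*l)² = 4*l²)
t(M, f) = M + 2*f
13*t(-2, b(-E(-1)*(-2))) - 50 = 13*(-2 + 2*(4*(-(-5 - 1)*(-2))²)) - 50 = 13*(-2 + 2*(4*(-1*(-6)*(-2))²)) - 50 = 13*(-2 + 2*(4*(6*(-2))²)) - 50 = 13*(-2 + 2*(4*(-12)²)) - 50 = 13*(-2 + 2*(4*144)) - 50 = 13*(-2 + 2*576) - 50 = 13*(-2 + 1152) - 50 = 13*1150 - 50 = 14950 - 50 = 14900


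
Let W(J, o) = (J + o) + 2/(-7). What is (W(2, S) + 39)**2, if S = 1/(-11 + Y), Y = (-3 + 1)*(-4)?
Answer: 719104/441 ≈ 1630.6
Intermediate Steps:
Y = 8 (Y = -2*(-4) = 8)
S = -1/3 (S = 1/(-11 + 8) = 1/(-3) = -1/3 ≈ -0.33333)
W(J, o) = -2/7 + J + o (W(J, o) = (J + o) + 2*(-1/7) = (J + o) - 2/7 = -2/7 + J + o)
(W(2, S) + 39)**2 = ((-2/7 + 2 - 1/3) + 39)**2 = (29/21 + 39)**2 = (848/21)**2 = 719104/441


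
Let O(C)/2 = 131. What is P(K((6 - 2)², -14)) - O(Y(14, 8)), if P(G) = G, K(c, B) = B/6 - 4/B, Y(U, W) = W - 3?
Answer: -5545/21 ≈ -264.05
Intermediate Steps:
Y(U, W) = -3 + W
K(c, B) = -4/B + B/6 (K(c, B) = B*(⅙) - 4/B = B/6 - 4/B = -4/B + B/6)
O(C) = 262 (O(C) = 2*131 = 262)
P(K((6 - 2)², -14)) - O(Y(14, 8)) = (-4/(-14) + (⅙)*(-14)) - 1*262 = (-4*(-1/14) - 7/3) - 262 = (2/7 - 7/3) - 262 = -43/21 - 262 = -5545/21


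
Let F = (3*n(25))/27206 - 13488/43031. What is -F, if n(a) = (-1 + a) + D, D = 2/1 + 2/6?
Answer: 363555079/1170701386 ≈ 0.31054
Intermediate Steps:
D = 7/3 (D = 2*1 + 2*(1/6) = 2 + 1/3 = 7/3 ≈ 2.3333)
n(a) = 4/3 + a (n(a) = (-1 + a) + 7/3 = 4/3 + a)
F = -363555079/1170701386 (F = (3*(4/3 + 25))/27206 - 13488/43031 = (3*(79/3))*(1/27206) - 13488*1/43031 = 79*(1/27206) - 13488/43031 = 79/27206 - 13488/43031 = -363555079/1170701386 ≈ -0.31054)
-F = -1*(-363555079/1170701386) = 363555079/1170701386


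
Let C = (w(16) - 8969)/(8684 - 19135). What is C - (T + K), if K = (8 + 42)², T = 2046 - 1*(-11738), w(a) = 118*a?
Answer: -170177003/10451 ≈ -16283.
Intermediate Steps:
T = 13784 (T = 2046 + 11738 = 13784)
K = 2500 (K = 50² = 2500)
C = 7081/10451 (C = (118*16 - 8969)/(8684 - 19135) = (1888 - 8969)/(-10451) = -7081*(-1/10451) = 7081/10451 ≈ 0.67754)
C - (T + K) = 7081/10451 - (13784 + 2500) = 7081/10451 - 1*16284 = 7081/10451 - 16284 = -170177003/10451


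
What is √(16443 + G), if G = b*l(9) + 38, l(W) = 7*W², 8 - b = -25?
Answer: 2*√8798 ≈ 187.60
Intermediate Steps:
b = 33 (b = 8 - 1*(-25) = 8 + 25 = 33)
G = 18749 (G = 33*(7*9²) + 38 = 33*(7*81) + 38 = 33*567 + 38 = 18711 + 38 = 18749)
√(16443 + G) = √(16443 + 18749) = √35192 = 2*√8798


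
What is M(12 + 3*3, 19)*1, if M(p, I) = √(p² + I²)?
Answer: √802 ≈ 28.320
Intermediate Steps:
M(p, I) = √(I² + p²)
M(12 + 3*3, 19)*1 = √(19² + (12 + 3*3)²)*1 = √(361 + (12 + 9)²)*1 = √(361 + 21²)*1 = √(361 + 441)*1 = √802*1 = √802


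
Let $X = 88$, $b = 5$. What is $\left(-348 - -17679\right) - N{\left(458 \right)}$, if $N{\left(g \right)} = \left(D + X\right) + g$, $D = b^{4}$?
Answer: $16160$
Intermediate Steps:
$D = 625$ ($D = 5^{4} = 625$)
$N{\left(g \right)} = 713 + g$ ($N{\left(g \right)} = \left(625 + 88\right) + g = 713 + g$)
$\left(-348 - -17679\right) - N{\left(458 \right)} = \left(-348 - -17679\right) - \left(713 + 458\right) = \left(-348 + 17679\right) - 1171 = 17331 - 1171 = 16160$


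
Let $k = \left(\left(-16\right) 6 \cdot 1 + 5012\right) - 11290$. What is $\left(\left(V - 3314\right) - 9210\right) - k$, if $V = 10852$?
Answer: $4702$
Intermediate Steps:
$k = -6374$ ($k = \left(\left(-96\right) 1 + 5012\right) - 11290 = \left(-96 + 5012\right) - 11290 = 4916 - 11290 = -6374$)
$\left(\left(V - 3314\right) - 9210\right) - k = \left(\left(10852 - 3314\right) - 9210\right) - -6374 = \left(7538 - 9210\right) + 6374 = -1672 + 6374 = 4702$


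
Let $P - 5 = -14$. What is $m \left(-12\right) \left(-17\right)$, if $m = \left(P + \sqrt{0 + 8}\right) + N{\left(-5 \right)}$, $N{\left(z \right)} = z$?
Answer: $-2856 + 408 \sqrt{2} \approx -2279.0$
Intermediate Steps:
$P = -9$ ($P = 5 - 14 = -9$)
$m = -14 + 2 \sqrt{2}$ ($m = \left(-9 + \sqrt{0 + 8}\right) - 5 = \left(-9 + \sqrt{8}\right) - 5 = \left(-9 + 2 \sqrt{2}\right) - 5 = -14 + 2 \sqrt{2} \approx -11.172$)
$m \left(-12\right) \left(-17\right) = \left(-14 + 2 \sqrt{2}\right) \left(-12\right) \left(-17\right) = \left(168 - 24 \sqrt{2}\right) \left(-17\right) = -2856 + 408 \sqrt{2}$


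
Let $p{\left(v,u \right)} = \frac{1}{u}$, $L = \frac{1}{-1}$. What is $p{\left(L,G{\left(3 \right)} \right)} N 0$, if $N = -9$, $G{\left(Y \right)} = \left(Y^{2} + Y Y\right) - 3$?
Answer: $0$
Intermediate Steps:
$G{\left(Y \right)} = -3 + 2 Y^{2}$ ($G{\left(Y \right)} = \left(Y^{2} + Y^{2}\right) - 3 = 2 Y^{2} - 3 = -3 + 2 Y^{2}$)
$L = -1$
$p{\left(L,G{\left(3 \right)} \right)} N 0 = \frac{1}{-3 + 2 \cdot 3^{2}} \left(-9\right) 0 = \frac{1}{-3 + 2 \cdot 9} \left(-9\right) 0 = \frac{1}{-3 + 18} \left(-9\right) 0 = \frac{1}{15} \left(-9\right) 0 = \left(- \frac{3}{5}\right) 0 = 0$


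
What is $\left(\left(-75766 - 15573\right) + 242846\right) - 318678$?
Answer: $-167171$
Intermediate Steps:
$\left(\left(-75766 - 15573\right) + 242846\right) - 318678 = \left(-91339 + 242846\right) - 318678 = 151507 - 318678 = -167171$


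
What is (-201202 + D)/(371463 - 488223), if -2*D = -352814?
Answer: 1653/7784 ≈ 0.21236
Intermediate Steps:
D = 176407 (D = -½*(-352814) = 176407)
(-201202 + D)/(371463 - 488223) = (-201202 + 176407)/(371463 - 488223) = -24795/(-116760) = -24795*(-1/116760) = 1653/7784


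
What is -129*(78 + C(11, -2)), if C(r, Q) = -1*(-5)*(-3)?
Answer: -8127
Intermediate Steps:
C(r, Q) = -15 (C(r, Q) = 5*(-3) = -15)
-129*(78 + C(11, -2)) = -129*(78 - 15) = -129*63 = -8127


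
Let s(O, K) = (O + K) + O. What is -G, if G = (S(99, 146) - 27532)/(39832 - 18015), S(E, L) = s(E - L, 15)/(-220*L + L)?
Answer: 880308089/697576758 ≈ 1.2620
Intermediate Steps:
s(O, K) = K + 2*O (s(O, K) = (K + O) + O = K + 2*O)
S(E, L) = -(15 - 2*L + 2*E)/(219*L) (S(E, L) = (15 + 2*(E - L))/(-220*L + L) = (15 + (-2*L + 2*E))/((-219*L)) = (15 - 2*L + 2*E)*(-1/(219*L)) = -(15 - 2*L + 2*E)/(219*L))
G = -880308089/697576758 (G = ((1/219)*(-15 - 2*99 + 2*146)/146 - 27532)/(39832 - 18015) = ((1/219)*(1/146)*(-15 - 198 + 292) - 27532)/21817 = ((1/219)*(1/146)*79 - 27532)*(1/21817) = (79/31974 - 27532)*(1/21817) = -880308089/31974*1/21817 = -880308089/697576758 ≈ -1.2620)
-G = -1*(-880308089/697576758) = 880308089/697576758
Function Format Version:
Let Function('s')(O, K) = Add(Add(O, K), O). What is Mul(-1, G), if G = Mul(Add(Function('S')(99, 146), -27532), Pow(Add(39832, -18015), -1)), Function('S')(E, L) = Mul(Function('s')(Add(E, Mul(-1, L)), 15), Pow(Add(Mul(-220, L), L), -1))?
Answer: Rational(880308089, 697576758) ≈ 1.2620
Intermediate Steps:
Function('s')(O, K) = Add(K, Mul(2, O)) (Function('s')(O, K) = Add(Add(K, O), O) = Add(K, Mul(2, O)))
Function('S')(E, L) = Mul(Rational(-1, 219), Pow(L, -1), Add(15, Mul(-2, L), Mul(2, E))) (Function('S')(E, L) = Mul(Add(15, Mul(2, Add(E, Mul(-1, L)))), Pow(Add(Mul(-220, L), L), -1)) = Mul(Add(15, Add(Mul(-2, L), Mul(2, E))), Pow(Mul(-219, L), -1)) = Mul(Add(15, Mul(-2, L), Mul(2, E)), Mul(Rational(-1, 219), Pow(L, -1))) = Mul(Rational(-1, 219), Pow(L, -1), Add(15, Mul(-2, L), Mul(2, E))))
G = Rational(-880308089, 697576758) (G = Mul(Add(Mul(Rational(1, 219), Pow(146, -1), Add(-15, Mul(-2, 99), Mul(2, 146))), -27532), Pow(Add(39832, -18015), -1)) = Mul(Add(Mul(Rational(1, 219), Rational(1, 146), Add(-15, -198, 292)), -27532), Pow(21817, -1)) = Mul(Add(Mul(Rational(1, 219), Rational(1, 146), 79), -27532), Rational(1, 21817)) = Mul(Add(Rational(79, 31974), -27532), Rational(1, 21817)) = Mul(Rational(-880308089, 31974), Rational(1, 21817)) = Rational(-880308089, 697576758) ≈ -1.2620)
Mul(-1, G) = Mul(-1, Rational(-880308089, 697576758)) = Rational(880308089, 697576758)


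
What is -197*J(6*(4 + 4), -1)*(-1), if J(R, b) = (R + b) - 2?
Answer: 8865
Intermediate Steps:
J(R, b) = -2 + R + b
-197*J(6*(4 + 4), -1)*(-1) = -197*(-2 + 6*(4 + 4) - 1)*(-1) = -197*(-2 + 6*8 - 1)*(-1) = -197*(-2 + 48 - 1)*(-1) = -8865*(-1) = -197*(-45) = 8865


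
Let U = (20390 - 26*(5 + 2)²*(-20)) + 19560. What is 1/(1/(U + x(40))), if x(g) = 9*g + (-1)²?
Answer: 65791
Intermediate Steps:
x(g) = 1 + 9*g (x(g) = 9*g + 1 = 1 + 9*g)
U = 65430 (U = (20390 - 26*7²*(-20)) + 19560 = (20390 - 26*49*(-20)) + 19560 = (20390 - 1274*(-20)) + 19560 = (20390 + 25480) + 19560 = 45870 + 19560 = 65430)
1/(1/(U + x(40))) = 1/(1/(65430 + (1 + 9*40))) = 1/(1/(65430 + (1 + 360))) = 1/(1/(65430 + 361)) = 1/(1/65791) = 65791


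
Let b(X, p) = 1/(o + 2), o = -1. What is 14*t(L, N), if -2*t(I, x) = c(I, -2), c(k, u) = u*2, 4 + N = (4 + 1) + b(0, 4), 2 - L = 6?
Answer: 28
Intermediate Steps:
L = -4 (L = 2 - 1*6 = 2 - 6 = -4)
b(X, p) = 1 (b(X, p) = 1/(-1 + 2) = 1/1 = 1)
N = 2 (N = -4 + ((4 + 1) + 1) = -4 + (5 + 1) = -4 + 6 = 2)
c(k, u) = 2*u
t(I, x) = 2 (t(I, x) = -(-2) = -1/2*(-4) = 2)
14*t(L, N) = 14*2 = 28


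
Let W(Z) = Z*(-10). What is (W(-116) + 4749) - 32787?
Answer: -26878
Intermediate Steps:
W(Z) = -10*Z
(W(-116) + 4749) - 32787 = (-10*(-116) + 4749) - 32787 = (1160 + 4749) - 32787 = 5909 - 32787 = -26878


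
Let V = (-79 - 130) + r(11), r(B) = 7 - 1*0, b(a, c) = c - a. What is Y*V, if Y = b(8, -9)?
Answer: 3434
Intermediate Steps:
Y = -17 (Y = -9 - 1*8 = -9 - 8 = -17)
r(B) = 7 (r(B) = 7 + 0 = 7)
V = -202 (V = (-79 - 130) + 7 = -209 + 7 = -202)
Y*V = -17*(-202) = 3434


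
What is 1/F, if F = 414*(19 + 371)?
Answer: 1/161460 ≈ 6.1935e-6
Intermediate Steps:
F = 161460 (F = 414*390 = 161460)
1/F = 1/161460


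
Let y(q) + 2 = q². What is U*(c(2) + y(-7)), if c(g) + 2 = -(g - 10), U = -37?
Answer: -1961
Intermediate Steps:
c(g) = 8 - g (c(g) = -2 - (g - 10) = -2 - (-10 + g) = -2 + (10 - g) = 8 - g)
y(q) = -2 + q²
U*(c(2) + y(-7)) = -37*((8 - 1*2) + (-2 + (-7)²)) = -37*((8 - 2) + (-2 + 49)) = -37*(6 + 47) = -37*53 = -1961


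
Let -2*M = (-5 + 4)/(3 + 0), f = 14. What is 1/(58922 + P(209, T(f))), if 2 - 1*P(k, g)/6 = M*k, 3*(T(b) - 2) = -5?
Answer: 1/58725 ≈ 1.7029e-5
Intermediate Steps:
M = ⅙ (M = -(-5 + 4)/(2*(3 + 0)) = -(-1)/(2*3) = -½*(-⅓) = ⅙ ≈ 0.16667)
T(b) = ⅓ (T(b) = 2 + (⅓)*(-5) = 2 - 5/3 = ⅓)
P(k, g) = 12 - k
1/(58922 + P(209, T(f))) = 1/(58922 + (12 - 1*209)) = 1/(58922 + (12 - 209)) = 1/(58922 - 197) = 1/58725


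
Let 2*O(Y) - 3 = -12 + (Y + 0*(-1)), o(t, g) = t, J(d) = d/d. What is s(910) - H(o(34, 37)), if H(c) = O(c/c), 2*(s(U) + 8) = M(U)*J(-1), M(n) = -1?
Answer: -9/2 ≈ -4.5000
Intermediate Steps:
J(d) = 1
s(U) = -17/2 (s(U) = -8 + (-1*1)/2 = -8 + (1/2)*(-1) = -8 - 1/2 = -17/2)
O(Y) = -9/2 + Y/2 (O(Y) = 3/2 + (-12 + (Y + 0*(-1)))/2 = 3/2 + (-12 + (Y + 0))/2 = 3/2 + (-12 + Y)/2 = 3/2 + (-6 + Y/2) = -9/2 + Y/2)
H(c) = -4 (H(c) = -9/2 + (c/c)/2 = -9/2 + (1/2)*1 = -9/2 + 1/2 = -4)
s(910) - H(o(34, 37)) = -17/2 - 1*(-4) = -17/2 + 4 = -9/2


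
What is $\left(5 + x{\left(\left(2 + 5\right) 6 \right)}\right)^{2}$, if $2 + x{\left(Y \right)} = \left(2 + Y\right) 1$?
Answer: $2209$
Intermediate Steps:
$x{\left(Y \right)} = Y$ ($x{\left(Y \right)} = -2 + \left(2 + Y\right) 1 = -2 + \left(2 + Y\right) = Y$)
$\left(5 + x{\left(\left(2 + 5\right) 6 \right)}\right)^{2} = \left(5 + \left(2 + 5\right) 6\right)^{2} = \left(5 + 7 \cdot 6\right)^{2} = \left(5 + 42\right)^{2} = 47^{2} = 2209$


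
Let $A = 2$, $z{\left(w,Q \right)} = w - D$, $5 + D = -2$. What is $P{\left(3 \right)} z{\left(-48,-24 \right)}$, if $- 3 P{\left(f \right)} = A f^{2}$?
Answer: $246$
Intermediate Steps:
$D = -7$ ($D = -5 - 2 = -7$)
$z{\left(w,Q \right)} = 7 + w$ ($z{\left(w,Q \right)} = w - -7 = w + 7 = 7 + w$)
$P{\left(f \right)} = - \frac{2 f^{2}}{3}$
$P{\left(3 \right)} z{\left(-48,-24 \right)} = - \frac{2 \cdot 3^{2}}{3} \left(7 - 48\right) = \left(- \frac{2}{3}\right) 9 \left(-41\right) = \left(-6\right) \left(-41\right) = 246$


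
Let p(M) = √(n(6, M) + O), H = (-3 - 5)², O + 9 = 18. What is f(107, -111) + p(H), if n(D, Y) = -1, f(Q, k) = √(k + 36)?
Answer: 2*√2 + 5*I*√3 ≈ 2.8284 + 8.6602*I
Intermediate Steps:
O = 9 (O = -9 + 18 = 9)
f(Q, k) = √(36 + k)
H = 64 (H = (-8)² = 64)
p(M) = 2*√2 (p(M) = √(-1 + 9) = √8 = 2*√2)
f(107, -111) + p(H) = √(36 - 111) + 2*√2 = √(-75) + 2*√2 = 5*I*√3 + 2*√2 = 2*√2 + 5*I*√3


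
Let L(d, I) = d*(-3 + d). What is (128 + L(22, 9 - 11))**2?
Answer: 298116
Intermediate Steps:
(128 + L(22, 9 - 11))**2 = (128 + 22*(-3 + 22))**2 = (128 + 22*19)**2 = (128 + 418)**2 = 546**2 = 298116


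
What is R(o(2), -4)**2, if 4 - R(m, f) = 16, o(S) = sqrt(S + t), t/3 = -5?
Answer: 144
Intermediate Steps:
t = -15 (t = 3*(-5) = -15)
o(S) = sqrt(-15 + S) (o(S) = sqrt(S - 15) = sqrt(-15 + S))
R(m, f) = -12 (R(m, f) = 4 - 1*16 = 4 - 16 = -12)
R(o(2), -4)**2 = (-12)**2 = 144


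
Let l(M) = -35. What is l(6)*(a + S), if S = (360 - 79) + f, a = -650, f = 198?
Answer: 5985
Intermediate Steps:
S = 479 (S = (360 - 79) + 198 = 281 + 198 = 479)
l(6)*(a + S) = -35*(-650 + 479) = -35*(-171) = 5985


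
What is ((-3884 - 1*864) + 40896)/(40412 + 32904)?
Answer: 9037/18329 ≈ 0.49304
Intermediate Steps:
((-3884 - 1*864) + 40896)/(40412 + 32904) = ((-3884 - 864) + 40896)/73316 = (-4748 + 40896)*(1/73316) = 36148*(1/73316) = 9037/18329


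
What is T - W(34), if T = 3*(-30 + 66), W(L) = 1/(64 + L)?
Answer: 10583/98 ≈ 107.99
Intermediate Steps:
T = 108 (T = 3*36 = 108)
T - W(34) = 108 - 1/(64 + 34) = 108 - 1/98 = 10583/98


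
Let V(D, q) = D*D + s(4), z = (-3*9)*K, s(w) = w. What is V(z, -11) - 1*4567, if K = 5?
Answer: 13662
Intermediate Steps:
z = -135 (z = -3*9*5 = -27*5 = -135)
V(D, q) = 4 + D² (V(D, q) = D*D + 4 = D² + 4 = 4 + D²)
V(z, -11) - 1*4567 = (4 + (-135)²) - 1*4567 = (4 + 18225) - 4567 = 18229 - 4567 = 13662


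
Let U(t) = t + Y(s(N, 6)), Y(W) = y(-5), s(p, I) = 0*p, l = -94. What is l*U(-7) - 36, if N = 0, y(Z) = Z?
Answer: 1092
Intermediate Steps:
s(p, I) = 0
Y(W) = -5
U(t) = -5 + t (U(t) = t - 5 = -5 + t)
l*U(-7) - 36 = -94*(-5 - 7) - 36 = -94*(-12) - 36 = 1128 - 36 = 1092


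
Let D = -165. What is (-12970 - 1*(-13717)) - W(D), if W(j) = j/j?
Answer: 746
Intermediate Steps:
W(j) = 1
(-12970 - 1*(-13717)) - W(D) = (-12970 - 1*(-13717)) - 1*1 = (-12970 + 13717) - 1 = 747 - 1 = 746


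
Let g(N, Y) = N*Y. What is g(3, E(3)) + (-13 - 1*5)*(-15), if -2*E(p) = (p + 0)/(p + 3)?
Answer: 1077/4 ≈ 269.25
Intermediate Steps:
E(p) = -p/(2*(3 + p)) (E(p) = -(p + 0)/(2*(p + 3)) = -p/(2*(3 + p)))
g(3, E(3)) + (-13 - 1*5)*(-15) = 3*(-1*3/(6 + 2*3)) + (-13 - 1*5)*(-15) = 3*(-1*3/(6 + 6)) + (-13 - 5)*(-15) = 3*(-1*3/12) - 18*(-15) = 3*(-1*3*1/12) + 270 = 3*(-¼) + 270 = -¾ + 270 = 1077/4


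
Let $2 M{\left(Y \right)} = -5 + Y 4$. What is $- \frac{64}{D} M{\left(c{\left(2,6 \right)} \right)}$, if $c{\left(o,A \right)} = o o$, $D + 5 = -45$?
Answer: $\frac{176}{25} \approx 7.04$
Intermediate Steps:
$D = -50$ ($D = -5 - 45 = -50$)
$c{\left(o,A \right)} = o^{2}$
$M{\left(Y \right)} = - \frac{5}{2} + 2 Y$ ($M{\left(Y \right)} = \frac{-5 + Y 4}{2} = \frac{-5 + 4 Y}{2} = - \frac{5}{2} + 2 Y$)
$- \frac{64}{D} M{\left(c{\left(2,6 \right)} \right)} = - \frac{64}{-50} \left(- \frac{5}{2} + 2 \cdot 2^{2}\right) = \left(-64\right) \left(- \frac{1}{50}\right) \left(- \frac{5}{2} + 2 \cdot 4\right) = \frac{32 \left(- \frac{5}{2} + 8\right)}{25} = \frac{32}{25} \cdot \frac{11}{2} = \frac{176}{25}$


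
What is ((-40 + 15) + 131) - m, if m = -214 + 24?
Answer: 296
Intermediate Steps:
m = -190
((-40 + 15) + 131) - m = ((-40 + 15) + 131) - 1*(-190) = (-25 + 131) + 190 = 106 + 190 = 296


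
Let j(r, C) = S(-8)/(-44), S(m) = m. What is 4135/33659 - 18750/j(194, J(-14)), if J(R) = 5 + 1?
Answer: -3471080240/33659 ≈ -1.0312e+5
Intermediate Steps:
J(R) = 6
j(r, C) = 2/11 (j(r, C) = -8/(-44) = -8*(-1/44) = 2/11)
4135/33659 - 18750/j(194, J(-14)) = 4135/33659 - 18750/2/11 = 4135*(1/33659) - 18750*11/2 = 4135/33659 - 103125 = -3471080240/33659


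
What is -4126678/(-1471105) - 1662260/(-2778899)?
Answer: 13912980364822/4088052213395 ≈ 3.4033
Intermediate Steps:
-4126678/(-1471105) - 1662260/(-2778899) = -4126678*(-1/1471105) - 1662260*(-1/2778899) = 4126678/1471105 + 1662260/2778899 = 13912980364822/4088052213395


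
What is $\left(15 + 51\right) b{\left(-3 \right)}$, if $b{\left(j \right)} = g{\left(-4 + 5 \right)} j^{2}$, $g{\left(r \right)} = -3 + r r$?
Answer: $-1188$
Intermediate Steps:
$g{\left(r \right)} = -3 + r^{2}$
$b{\left(j \right)} = - 2 j^{2}$ ($b{\left(j \right)} = \left(-3 + \left(-4 + 5\right)^{2}\right) j^{2} = \left(-3 + 1^{2}\right) j^{2} = \left(-3 + 1\right) j^{2} = - 2 j^{2}$)
$\left(15 + 51\right) b{\left(-3 \right)} = \left(15 + 51\right) \left(- 2 \left(-3\right)^{2}\right) = 66 \left(\left(-2\right) 9\right) = 66 \left(-18\right) = -1188$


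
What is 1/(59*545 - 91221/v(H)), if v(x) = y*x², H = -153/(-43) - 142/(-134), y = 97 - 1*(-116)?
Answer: 12566745536/403831319714553 ≈ 3.1119e-5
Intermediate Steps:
y = 213 (y = 97 + 116 = 213)
H = 13304/2881 (H = -153*(-1/43) - 142*(-1/134) = 153/43 + 71/67 = 13304/2881 ≈ 4.6178)
v(x) = 213*x²
1/(59*545 - 91221/v(H)) = 1/(59*545 - 91221/(213*(13304/2881)²)) = 1/(32155 - 91221/(213*(176996416/8300161))) = 1/(32155 - 91221/37700236608/8300161) = 1/(32155 - 91221*8300161/37700236608) = 1/(32155 - 252382995527/12566745536) = 1/(403831319714553/12566745536) = 12566745536/403831319714553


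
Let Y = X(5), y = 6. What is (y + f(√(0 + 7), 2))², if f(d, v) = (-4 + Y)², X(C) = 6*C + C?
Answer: 935089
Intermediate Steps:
X(C) = 7*C
Y = 35 (Y = 7*5 = 35)
f(d, v) = 961 (f(d, v) = (-4 + 35)² = 31² = 961)
(y + f(√(0 + 7), 2))² = (6 + 961)² = 967² = 935089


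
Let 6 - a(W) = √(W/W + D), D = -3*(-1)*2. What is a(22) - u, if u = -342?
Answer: 348 - √7 ≈ 345.35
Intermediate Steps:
D = 6 (D = 3*2 = 6)
a(W) = 6 - √7 (a(W) = 6 - √(W/W + 6) = 6 - √(1 + 6) = 6 - √7)
a(22) - u = (6 - √7) - 1*(-342) = (6 - √7) + 342 = 348 - √7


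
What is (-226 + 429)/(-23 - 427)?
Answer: -203/450 ≈ -0.45111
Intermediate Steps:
(-226 + 429)/(-23 - 427) = 203/(-450) = 203*(-1/450) = -203/450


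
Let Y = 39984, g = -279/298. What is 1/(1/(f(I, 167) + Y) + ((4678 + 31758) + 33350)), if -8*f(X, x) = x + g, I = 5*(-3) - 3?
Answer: 95272369/6648677545418 ≈ 1.4330e-5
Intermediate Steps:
g = -279/298 (g = -279*1/298 = -279/298 ≈ -0.93624)
I = -18 (I = -15 - 3 = -18)
f(X, x) = 279/2384 - x/8 (f(X, x) = -(x - 279/298)/8 = -(-279/298 + x)/8 = 279/2384 - x/8)
1/(1/(f(I, 167) + Y) + ((4678 + 31758) + 33350)) = 1/(1/((279/2384 - ⅛*167) + 39984) + ((4678 + 31758) + 33350)) = 1/(1/((279/2384 - 167/8) + 39984) + (36436 + 33350)) = 1/(1/(-49487/2384 + 39984) + 69786) = 1/(1/(95272369/2384) + 69786) = 1/(2384/95272369 + 69786) = 1/(6648677545418/95272369) = 95272369/6648677545418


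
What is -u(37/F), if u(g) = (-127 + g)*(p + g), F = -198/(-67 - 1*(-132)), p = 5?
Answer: -38984665/39204 ≈ -994.41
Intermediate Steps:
F = -198/65 (F = -198/(-67 + 132) = -198/65 ≈ -3.0462)
u(g) = (-127 + g)*(5 + g)
-u(37/F) = -(-635 + (37/(-198/65))**2 - 4514/(-198/65)) = -(-635 + (37*(-65/198))**2 - 4514*(-65)/198) = -(-635 + (-2405/198)**2 - 122*(-2405/198)) = -(-635 + 5784025/39204 + 146705/99) = -1*38984665/39204 = -38984665/39204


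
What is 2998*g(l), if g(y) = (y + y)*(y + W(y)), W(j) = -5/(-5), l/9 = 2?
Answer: 2050632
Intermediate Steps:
l = 18 (l = 9*2 = 18)
W(j) = 1 (W(j) = -5*(-⅕) = 1)
g(y) = 2*y*(1 + y) (g(y) = (y + y)*(y + 1) = (2*y)*(1 + y) = 2*y*(1 + y))
2998*g(l) = 2998*(2*18*(1 + 18)) = 2998*(2*18*19) = 2998*684 = 2050632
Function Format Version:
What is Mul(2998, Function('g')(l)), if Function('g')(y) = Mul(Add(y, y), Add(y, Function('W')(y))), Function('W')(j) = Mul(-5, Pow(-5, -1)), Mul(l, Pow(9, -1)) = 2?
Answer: 2050632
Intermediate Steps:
l = 18 (l = Mul(9, 2) = 18)
Function('W')(j) = 1 (Function('W')(j) = Mul(-5, Rational(-1, 5)) = 1)
Function('g')(y) = Mul(2, y, Add(1, y)) (Function('g')(y) = Mul(Add(y, y), Add(y, 1)) = Mul(Mul(2, y), Add(1, y)) = Mul(2, y, Add(1, y)))
Mul(2998, Function('g')(l)) = Mul(2998, Mul(2, 18, Add(1, 18))) = Mul(2998, Mul(2, 18, 19)) = Mul(2998, 684) = 2050632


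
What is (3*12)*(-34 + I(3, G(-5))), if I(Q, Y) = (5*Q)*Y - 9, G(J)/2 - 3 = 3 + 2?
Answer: 7092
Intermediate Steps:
G(J) = 16 (G(J) = 6 + 2*(3 + 2) = 6 + 2*5 = 6 + 10 = 16)
I(Q, Y) = -9 + 5*Q*Y (I(Q, Y) = 5*Q*Y - 9 = -9 + 5*Q*Y)
(3*12)*(-34 + I(3, G(-5))) = (3*12)*(-34 + (-9 + 5*3*16)) = 36*(-34 + (-9 + 240)) = 36*(-34 + 231) = 36*197 = 7092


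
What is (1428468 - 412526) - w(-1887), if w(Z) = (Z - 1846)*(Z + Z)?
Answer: -13072400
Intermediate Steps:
w(Z) = 2*Z*(-1846 + Z) (w(Z) = (-1846 + Z)*(2*Z) = 2*Z*(-1846 + Z))
(1428468 - 412526) - w(-1887) = (1428468 - 412526) - 2*(-1887)*(-1846 - 1887) = 1015942 - 2*(-1887)*(-3733) = 1015942 - 1*14088342 = 1015942 - 14088342 = -13072400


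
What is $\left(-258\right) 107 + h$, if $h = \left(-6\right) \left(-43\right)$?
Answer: $-27348$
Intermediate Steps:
$h = 258$
$\left(-258\right) 107 + h = \left(-258\right) 107 + 258 = -27606 + 258 = -27348$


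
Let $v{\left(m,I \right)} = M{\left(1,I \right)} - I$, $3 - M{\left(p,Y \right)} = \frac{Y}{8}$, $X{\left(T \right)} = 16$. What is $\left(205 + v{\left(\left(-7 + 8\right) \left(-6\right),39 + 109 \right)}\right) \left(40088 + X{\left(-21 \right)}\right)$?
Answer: $1664316$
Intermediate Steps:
$M{\left(p,Y \right)} = 3 - \frac{Y}{8}$
$v{\left(m,I \right)} = 3 - \frac{9 I}{8}$ ($v{\left(m,I \right)} = \left(3 - \frac{I}{8}\right) - I = 3 - \frac{9 I}{8}$)
$\left(205 + v{\left(\left(-7 + 8\right) \left(-6\right),39 + 109 \right)}\right) \left(40088 + X{\left(-21 \right)}\right) = \left(205 + \left(3 - \frac{9 \left(39 + 109\right)}{8}\right)\right) \left(40088 + 16\right) = \left(205 + \left(3 - \frac{333}{2}\right)\right) 40104 = \left(205 - \frac{327}{2}\right) 40104 = \frac{83}{2} \cdot 40104 = 1664316$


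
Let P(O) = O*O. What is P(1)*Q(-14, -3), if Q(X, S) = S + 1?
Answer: -2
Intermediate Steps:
Q(X, S) = 1 + S
P(O) = O**2
P(1)*Q(-14, -3) = 1**2*(1 - 3) = 1*(-2) = -2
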